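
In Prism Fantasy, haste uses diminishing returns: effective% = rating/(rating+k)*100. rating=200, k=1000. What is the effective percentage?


effective% = rating / (rating + k) * 100
= 200 / (200 + 1000) * 100
= 200 / 1200 * 100
= 0.166667 * 100
= 16.67%

16.67%


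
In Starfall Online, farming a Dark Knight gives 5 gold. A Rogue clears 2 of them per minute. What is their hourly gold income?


Gold per minute = 5 * 2 = 10
Gold per hour = 10 * 60 = 600

600 gold/hour


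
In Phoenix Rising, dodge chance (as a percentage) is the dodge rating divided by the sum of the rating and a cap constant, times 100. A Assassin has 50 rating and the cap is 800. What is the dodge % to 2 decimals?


dodge% = 50 / (50 + 800) * 100
= 50 / 850 * 100
= 0.058824 * 100
= 5.88%

5.88%


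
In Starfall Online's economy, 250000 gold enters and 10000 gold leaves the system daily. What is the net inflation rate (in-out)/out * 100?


Net gold = 250000 - 10000 = 240000
Inflation rate = net / sunk * 100 = 240000 / 10000 * 100
= 24.0 * 100
= 2400.00%

2400.00%


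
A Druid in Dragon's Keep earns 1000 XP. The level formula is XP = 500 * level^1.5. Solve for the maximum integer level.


XP = 500 * level^1.5, so level = (XP / 500)^(1/1.5)
= (1000 / 500)^(1/1.5)
= 2.0^0.6667
= 1.5874
Floor: level = 1

level 1


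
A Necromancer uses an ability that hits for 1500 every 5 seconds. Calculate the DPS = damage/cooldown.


DPS = damage / cooldown
= 1500 / 5
= 300.00

300.00 DPS


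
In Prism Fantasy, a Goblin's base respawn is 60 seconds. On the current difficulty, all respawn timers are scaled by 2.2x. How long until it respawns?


Respawn time = base * multiplier
= 60 * 2.2
= 132.0 seconds

132.0 seconds


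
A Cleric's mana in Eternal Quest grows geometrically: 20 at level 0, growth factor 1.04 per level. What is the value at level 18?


value = base * growth^level
= 20 * 1.04^18
= 20 * 2.025817
= 40.52

40.52 mana


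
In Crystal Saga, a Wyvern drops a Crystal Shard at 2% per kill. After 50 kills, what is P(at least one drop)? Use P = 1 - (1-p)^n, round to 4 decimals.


P(at least one) = 1 - P(none) = 1 - (1-p)^n
p = 2/100 = 0.02
1 - p = 0.98
(1 - p)^50 = 0.98^50 = 0.364170
P(at least one) = 1 - 0.364170 = 0.6358

0.6358


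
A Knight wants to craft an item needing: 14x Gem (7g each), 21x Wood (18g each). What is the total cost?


Cost breakdown:
  Gem: 14 * 7 = 98
  Wood: 21 * 18 = 378
Total = 98 + 378 = 476

476 gold


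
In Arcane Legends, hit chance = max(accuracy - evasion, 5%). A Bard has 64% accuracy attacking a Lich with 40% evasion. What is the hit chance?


accuracy - evasion = 64 - 40 = 24
Apply floor: max(24, 5) = 24
Hit chance = 24%

24%


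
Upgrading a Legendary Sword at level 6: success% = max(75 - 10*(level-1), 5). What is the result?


raw_rate = 75 - 10 * (6 - 1)
= 75 - 10 * 5
= 75 - 50
= 25
Apply floor: max(25, 5) = 25%

25%


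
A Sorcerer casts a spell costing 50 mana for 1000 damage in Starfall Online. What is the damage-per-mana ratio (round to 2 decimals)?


Efficiency = damage / mana
= 1000 / 50
= 20.00

20.00 dmg/mana


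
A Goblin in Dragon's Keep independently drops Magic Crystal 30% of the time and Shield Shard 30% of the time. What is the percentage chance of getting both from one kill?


For independent events, P(both) = P(A) * P(B)
= 30% * 30%
= 900 / 100 %
= 9.0%

9.0%


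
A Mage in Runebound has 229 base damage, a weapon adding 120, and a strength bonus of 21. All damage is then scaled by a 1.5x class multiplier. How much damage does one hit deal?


Sum base + weapon + str = 229 + 120 + 21 = 370
Multiply by 1.5:
370 * 1.5 = 555.0

555.0 damage


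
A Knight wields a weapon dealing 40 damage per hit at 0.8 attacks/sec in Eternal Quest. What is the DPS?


DPS = damage * attack_speed
= 40 * 0.8
= 32.0

32.0 DPS


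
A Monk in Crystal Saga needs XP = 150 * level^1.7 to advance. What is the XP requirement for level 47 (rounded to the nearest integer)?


XP = 150 * level^1.7
Substitute level = 47:
XP = 150 * 47^1.7
= 150 * 695.9313
= 104390

104390 XP


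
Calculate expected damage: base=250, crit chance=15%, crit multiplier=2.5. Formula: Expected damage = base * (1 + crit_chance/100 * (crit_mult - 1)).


E[dmg] = base * (1 + crit_chance * (crit_mult - 1))
cc as decimal = 15/100 = 0.15
cm - 1 = 2.5 - 1 = 1.5
Bonus factor = 0.15 * 1.5 = 0.225
Total multiplier = 1 + 0.225 = 1.225
Expected damage = 250 * 1.225 = 306.25

306.25 damage


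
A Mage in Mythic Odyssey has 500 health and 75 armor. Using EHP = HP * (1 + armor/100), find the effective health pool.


EHP = 500 * (1 + 75/100)
= 500 * (1 + 0.75)
= 500 * 1.75
= 875.0

875.0 EHP


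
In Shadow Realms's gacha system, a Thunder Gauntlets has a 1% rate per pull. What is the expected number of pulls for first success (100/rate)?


Expected pulls for a geometric distribution = 1/p = 100 / rate%
= 100 / 1
= 100.0

100.0 pulls


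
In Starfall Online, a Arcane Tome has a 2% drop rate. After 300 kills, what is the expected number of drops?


Expected drops = kills * (drop_rate / 100)
= 300 * (2 / 100)
= 300 * 0.02
= 6.0

6.0 drops


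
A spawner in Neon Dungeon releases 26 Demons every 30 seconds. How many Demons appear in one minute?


Spawns per minute = count * (60 / interval)
= 26 * (60 / 30)
= 26 * 2.0
= 52.0

52.0 per minute


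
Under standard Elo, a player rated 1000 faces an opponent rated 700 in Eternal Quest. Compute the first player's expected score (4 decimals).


Elo expected score: Ea = 1/(1 + 10^((Rb-Ra)/400))
Rb - Ra = 700 - 1000 = -300
(Rb-Ra)/400 = -300/400 = -0.75
10^-0.75 = 0.177828
Ea = 1/(1 + 0.177828) = 1/1.177828 = 0.8490

0.8490


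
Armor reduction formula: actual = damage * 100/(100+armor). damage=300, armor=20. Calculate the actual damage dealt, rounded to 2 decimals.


actual = 300 * 100 / (100 + 20)
= 300 * 100 / 120
= 30000 / 120
= 250.00

250.00 damage


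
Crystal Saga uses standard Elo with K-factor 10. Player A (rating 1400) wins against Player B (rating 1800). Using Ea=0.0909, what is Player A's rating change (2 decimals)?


Elo update: delta = K * (S - Ea), where S = 1 (wins)
S - Ea = 1 - 0.0909 = 0.9091
Rating change = 10 * 0.9091
= 9.09

9.09 rating points


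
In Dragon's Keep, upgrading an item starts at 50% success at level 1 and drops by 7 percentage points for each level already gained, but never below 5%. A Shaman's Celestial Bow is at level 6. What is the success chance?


raw_rate = 50 - 7 * (6 - 1)
= 50 - 7 * 5
= 50 - 35
= 15
Apply floor: max(15, 5) = 15%

15%


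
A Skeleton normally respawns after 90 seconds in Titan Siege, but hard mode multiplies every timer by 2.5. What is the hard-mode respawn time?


Respawn time = base * multiplier
= 90 * 2.5
= 225.0 seconds

225.0 seconds


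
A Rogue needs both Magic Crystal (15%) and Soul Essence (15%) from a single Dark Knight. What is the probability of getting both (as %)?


For independent events, P(both) = P(A) * P(B)
= 15% * 15%
= 225 / 100 %
= 2.25%

2.25%


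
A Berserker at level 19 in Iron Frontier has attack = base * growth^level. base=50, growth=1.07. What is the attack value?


value = base * growth^level
= 50 * 1.07^19
= 50 * 3.616528
= 180.83

180.83 attack


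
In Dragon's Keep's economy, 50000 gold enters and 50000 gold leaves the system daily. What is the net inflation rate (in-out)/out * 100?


Net gold = 50000 - 50000 = 0
Inflation rate = net / sunk * 100 = 0 / 50000 * 100
= 0.0 * 100
= 0.00%

0.00%


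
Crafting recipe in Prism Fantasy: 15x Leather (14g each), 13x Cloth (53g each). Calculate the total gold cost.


Cost breakdown:
  Leather: 15 * 14 = 210
  Cloth: 13 * 53 = 689
Total = 210 + 689 = 899

899 gold


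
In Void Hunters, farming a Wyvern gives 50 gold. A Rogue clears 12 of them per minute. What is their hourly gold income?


Gold per minute = 50 * 12 = 600
Gold per hour = 600 * 60 = 36000

36000 gold/hour


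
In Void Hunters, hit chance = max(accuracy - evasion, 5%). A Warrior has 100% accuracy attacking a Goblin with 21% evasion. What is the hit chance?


accuracy - evasion = 100 - 21 = 79
Apply floor: max(79, 5) = 79
Hit chance = 79%

79%


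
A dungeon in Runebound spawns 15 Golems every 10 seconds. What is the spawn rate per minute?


Spawns per minute = count * (60 / interval)
= 15 * (60 / 10)
= 15 * 6.0
= 90.0

90.0 per minute


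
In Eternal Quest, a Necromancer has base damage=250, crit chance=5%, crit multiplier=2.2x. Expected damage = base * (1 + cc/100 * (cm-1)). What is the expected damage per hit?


E[dmg] = base * (1 + crit_chance * (crit_mult - 1))
cc as decimal = 5/100 = 0.05
cm - 1 = 2.2 - 1 = 1.2
Bonus factor = 0.05 * 1.2 = 0.06
Total multiplier = 1 + 0.06 = 1.06
Expected damage = 250 * 1.06 = 265.00

265.00 damage


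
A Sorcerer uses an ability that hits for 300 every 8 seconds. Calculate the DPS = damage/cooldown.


DPS = damage / cooldown
= 300 / 8
= 37.50

37.50 DPS


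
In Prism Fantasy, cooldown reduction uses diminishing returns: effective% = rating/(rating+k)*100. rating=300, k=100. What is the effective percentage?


effective% = rating / (rating + k) * 100
= 300 / (300 + 100) * 100
= 300 / 400 * 100
= 0.75 * 100
= 75.00%

75.00%


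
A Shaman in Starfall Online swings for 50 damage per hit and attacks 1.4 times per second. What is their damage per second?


DPS = damage * attack_speed
= 50 * 1.4
= 70.0

70.0 DPS


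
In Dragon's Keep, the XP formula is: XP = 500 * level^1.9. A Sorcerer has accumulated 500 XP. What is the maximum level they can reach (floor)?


XP = 500 * level^1.9, so level = (XP / 500)^(1/1.9)
= (500 / 500)^(1/1.9)
= 1.0^0.5263
= 1.0
Floor: level = 1

level 1


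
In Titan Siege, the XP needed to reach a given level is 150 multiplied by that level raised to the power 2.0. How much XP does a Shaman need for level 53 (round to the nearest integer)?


XP = 150 * level^2.0
Substitute level = 53:
XP = 150 * 53^2.0
= 150 * 2809.0
= 421350

421350 XP


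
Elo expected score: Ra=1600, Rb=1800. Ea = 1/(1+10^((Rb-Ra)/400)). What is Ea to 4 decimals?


Elo expected score: Ea = 1/(1 + 10^((Rb-Ra)/400))
Rb - Ra = 1800 - 1600 = 200
(Rb-Ra)/400 = 200/400 = 0.5
10^0.5 = 3.162278
Ea = 1/(1 + 3.162278) = 1/4.162278 = 0.2403

0.2403


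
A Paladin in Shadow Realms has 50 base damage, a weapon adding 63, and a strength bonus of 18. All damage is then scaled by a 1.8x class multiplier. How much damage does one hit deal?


Sum base + weapon + str = 50 + 63 + 18 = 131
Multiply by 1.8:
131 * 1.8 = 235.8

235.8 damage


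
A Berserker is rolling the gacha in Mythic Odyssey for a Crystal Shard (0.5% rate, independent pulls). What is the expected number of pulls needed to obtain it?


Expected pulls for a geometric distribution = 1/p = 100 / rate%
= 100 / 0.5
= 200.0

200.0 pulls


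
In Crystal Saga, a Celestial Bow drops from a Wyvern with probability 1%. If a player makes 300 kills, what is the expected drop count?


Expected drops = kills * (drop_rate / 100)
= 300 * (1 / 100)
= 300 * 0.01
= 3.0

3.0 drops


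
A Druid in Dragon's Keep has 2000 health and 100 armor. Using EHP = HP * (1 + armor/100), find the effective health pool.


EHP = 2000 * (1 + 100/100)
= 2000 * (1 + 1.0)
= 2000 * 2.0
= 4000.0

4000.0 EHP


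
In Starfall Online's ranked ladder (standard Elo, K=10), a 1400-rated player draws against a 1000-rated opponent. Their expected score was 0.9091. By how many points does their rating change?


Elo update: delta = K * (S - Ea), where S = 0.5 (draws)
S - Ea = 0.5 - 0.9091 = -0.4091
Rating change = 10 * -0.4091
= -4.09

-4.09 rating points


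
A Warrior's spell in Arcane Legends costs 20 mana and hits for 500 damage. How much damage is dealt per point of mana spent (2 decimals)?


Efficiency = damage / mana
= 500 / 20
= 25.00

25.00 dmg/mana


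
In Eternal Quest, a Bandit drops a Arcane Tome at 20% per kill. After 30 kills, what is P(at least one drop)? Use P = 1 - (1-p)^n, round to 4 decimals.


P(at least one) = 1 - P(none) = 1 - (1-p)^n
p = 20/100 = 0.2
1 - p = 0.8
(1 - p)^30 = 0.8^30 = 0.001238
P(at least one) = 1 - 0.001238 = 0.9988

0.9988


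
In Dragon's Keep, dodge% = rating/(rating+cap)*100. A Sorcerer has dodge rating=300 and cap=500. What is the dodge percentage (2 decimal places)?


dodge% = 300 / (300 + 500) * 100
= 300 / 800 * 100
= 0.375 * 100
= 37.50%

37.50%


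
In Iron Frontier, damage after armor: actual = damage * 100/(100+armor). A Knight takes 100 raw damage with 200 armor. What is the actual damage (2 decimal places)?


actual = 100 * 100 / (100 + 200)
= 100 * 100 / 300
= 10000 / 300
= 33.33

33.33 damage


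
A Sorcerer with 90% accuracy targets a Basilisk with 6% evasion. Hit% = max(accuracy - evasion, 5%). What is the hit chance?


accuracy - evasion = 90 - 6 = 84
Apply floor: max(84, 5) = 84
Hit chance = 84%

84%


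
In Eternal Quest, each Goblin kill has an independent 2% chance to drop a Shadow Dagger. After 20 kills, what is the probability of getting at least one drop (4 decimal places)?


P(at least one) = 1 - P(none) = 1 - (1-p)^n
p = 2/100 = 0.02
1 - p = 0.98
(1 - p)^20 = 0.98^20 = 0.667608
P(at least one) = 1 - 0.667608 = 0.3324

0.3324


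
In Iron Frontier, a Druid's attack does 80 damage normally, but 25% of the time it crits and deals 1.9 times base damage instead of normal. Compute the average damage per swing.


E[dmg] = base * (1 + crit_chance * (crit_mult - 1))
cc as decimal = 25/100 = 0.25
cm - 1 = 1.9 - 1 = 0.9
Bonus factor = 0.25 * 0.9 = 0.225
Total multiplier = 1 + 0.225 = 1.225
Expected damage = 80 * 1.225 = 98.00

98.00 damage


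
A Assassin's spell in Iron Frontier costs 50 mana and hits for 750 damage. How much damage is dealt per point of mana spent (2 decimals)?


Efficiency = damage / mana
= 750 / 50
= 15.00

15.00 dmg/mana


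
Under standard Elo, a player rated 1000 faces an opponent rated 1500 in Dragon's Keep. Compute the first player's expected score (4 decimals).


Elo expected score: Ea = 1/(1 + 10^((Rb-Ra)/400))
Rb - Ra = 1500 - 1000 = 500
(Rb-Ra)/400 = 500/400 = 1.25
10^1.25 = 17.782794
Ea = 1/(1 + 17.782794) = 1/18.782794 = 0.0532

0.0532


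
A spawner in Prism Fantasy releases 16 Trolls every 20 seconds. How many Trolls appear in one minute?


Spawns per minute = count * (60 / interval)
= 16 * (60 / 20)
= 16 * 3.0
= 48.0

48.0 per minute


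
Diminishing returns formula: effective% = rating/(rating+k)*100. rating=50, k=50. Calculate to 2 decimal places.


effective% = rating / (rating + k) * 100
= 50 / (50 + 50) * 100
= 50 / 100 * 100
= 0.5 * 100
= 50.00%

50.00%


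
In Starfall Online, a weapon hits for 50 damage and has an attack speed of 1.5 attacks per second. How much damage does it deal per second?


DPS = damage * attack_speed
= 50 * 1.5
= 75.0

75.0 DPS


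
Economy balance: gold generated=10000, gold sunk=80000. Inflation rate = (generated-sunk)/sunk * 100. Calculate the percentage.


Net gold = 10000 - 80000 = -70000
Inflation rate = net / sunk * 100 = -70000 / 80000 * 100
= -0.875 * 100
= -87.50%

-87.50%


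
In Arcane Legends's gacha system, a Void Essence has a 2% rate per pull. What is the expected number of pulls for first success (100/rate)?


Expected pulls for a geometric distribution = 1/p = 100 / rate%
= 100 / 2
= 50.0

50.0 pulls


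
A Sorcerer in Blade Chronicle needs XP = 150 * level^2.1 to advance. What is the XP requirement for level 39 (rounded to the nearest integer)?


XP = 150 * level^2.1
Substitute level = 39:
XP = 150 * 39^2.1
= 150 * 2193.9952
= 329099

329099 XP


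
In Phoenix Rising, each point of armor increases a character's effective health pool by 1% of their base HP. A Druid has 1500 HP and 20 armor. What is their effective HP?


EHP = 1500 * (1 + 20/100)
= 1500 * (1 + 0.2)
= 1500 * 1.2
= 1800.0

1800.0 EHP


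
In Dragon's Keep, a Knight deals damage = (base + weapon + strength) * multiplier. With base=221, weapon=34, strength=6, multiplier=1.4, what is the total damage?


Sum base + weapon + str = 221 + 34 + 6 = 261
Multiply by 1.4:
261 * 1.4 = 365.4

365.4 damage


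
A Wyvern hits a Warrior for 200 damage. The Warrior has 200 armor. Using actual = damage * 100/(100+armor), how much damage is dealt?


actual = 200 * 100 / (100 + 200)
= 200 * 100 / 300
= 20000 / 300
= 66.67

66.67 damage


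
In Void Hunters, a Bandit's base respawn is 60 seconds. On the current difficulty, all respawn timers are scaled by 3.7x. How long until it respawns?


Respawn time = base * multiplier
= 60 * 3.7
= 222.0 seconds

222.0 seconds


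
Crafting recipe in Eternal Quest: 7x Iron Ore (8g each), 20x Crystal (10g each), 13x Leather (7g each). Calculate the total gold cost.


Cost breakdown:
  Iron Ore: 7 * 8 = 56
  Crystal: 20 * 10 = 200
  Leather: 13 * 7 = 91
Total = 56 + 200 + 91 = 347

347 gold


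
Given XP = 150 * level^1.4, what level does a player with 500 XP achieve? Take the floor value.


XP = 150 * level^1.4, so level = (XP / 150)^(1/1.4)
= (500 / 150)^(1/1.4)
= 3.3333^0.7143
= 2.3631
Floor: level = 2

level 2


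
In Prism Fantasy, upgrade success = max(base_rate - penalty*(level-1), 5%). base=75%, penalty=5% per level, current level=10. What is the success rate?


raw_rate = 75 - 5 * (10 - 1)
= 75 - 5 * 9
= 75 - 45
= 30
Apply floor: max(30, 5) = 30%

30%


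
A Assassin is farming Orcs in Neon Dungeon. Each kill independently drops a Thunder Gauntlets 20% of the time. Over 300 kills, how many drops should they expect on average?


Expected drops = kills * (drop_rate / 100)
= 300 * (20 / 100)
= 300 * 0.2
= 60.0

60.0 drops


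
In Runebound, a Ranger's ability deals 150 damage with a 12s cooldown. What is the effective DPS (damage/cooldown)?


DPS = damage / cooldown
= 150 / 12
= 12.50

12.50 DPS


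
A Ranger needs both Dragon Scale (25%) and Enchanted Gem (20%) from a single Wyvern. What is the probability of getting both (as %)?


For independent events, P(both) = P(A) * P(B)
= 25% * 20%
= 500 / 100 %
= 5.0%

5.0%


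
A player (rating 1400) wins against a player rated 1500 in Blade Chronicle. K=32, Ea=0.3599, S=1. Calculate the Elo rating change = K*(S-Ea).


Elo update: delta = K * (S - Ea), where S = 1 (wins)
S - Ea = 1 - 0.3599 = 0.6401
Rating change = 32 * 0.6401
= 20.48

20.48 rating points


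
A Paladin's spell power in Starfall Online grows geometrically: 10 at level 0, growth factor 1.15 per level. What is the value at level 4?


value = base * growth^level
= 10 * 1.15^4
= 10 * 1.749006
= 17.49

17.49 spell power


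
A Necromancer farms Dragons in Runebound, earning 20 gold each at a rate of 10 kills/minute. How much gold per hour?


Gold per minute = 20 * 10 = 200
Gold per hour = 200 * 60 = 12000

12000 gold/hour


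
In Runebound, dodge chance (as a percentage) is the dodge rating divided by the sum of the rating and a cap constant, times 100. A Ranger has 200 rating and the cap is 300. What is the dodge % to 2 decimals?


dodge% = 200 / (200 + 300) * 100
= 200 / 500 * 100
= 0.4 * 100
= 40.00%

40.00%


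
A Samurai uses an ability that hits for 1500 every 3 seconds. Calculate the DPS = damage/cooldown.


DPS = damage / cooldown
= 1500 / 3
= 500.00

500.00 DPS


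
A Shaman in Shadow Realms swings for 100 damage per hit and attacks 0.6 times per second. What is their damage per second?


DPS = damage * attack_speed
= 100 * 0.6
= 60.0

60.0 DPS


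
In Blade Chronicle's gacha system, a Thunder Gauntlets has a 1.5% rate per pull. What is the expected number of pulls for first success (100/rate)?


Expected pulls for a geometric distribution = 1/p = 100 / rate%
= 100 / 1.5
= 66.67

66.67 pulls


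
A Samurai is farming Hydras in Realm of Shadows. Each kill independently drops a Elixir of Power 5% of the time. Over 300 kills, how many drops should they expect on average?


Expected drops = kills * (drop_rate / 100)
= 300 * (5 / 100)
= 300 * 0.05
= 15.0

15.0 drops


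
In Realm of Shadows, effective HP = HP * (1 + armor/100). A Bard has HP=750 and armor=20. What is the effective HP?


EHP = 750 * (1 + 20/100)
= 750 * (1 + 0.2)
= 750 * 1.2
= 900.0

900.0 EHP


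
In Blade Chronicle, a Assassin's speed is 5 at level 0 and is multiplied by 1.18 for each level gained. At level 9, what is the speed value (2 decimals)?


value = base * growth^level
= 5 * 1.18^9
= 5 * 4.435454
= 22.18

22.18 speed


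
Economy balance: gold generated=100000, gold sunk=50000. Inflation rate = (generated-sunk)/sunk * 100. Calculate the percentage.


Net gold = 100000 - 50000 = 50000
Inflation rate = net / sunk * 100 = 50000 / 50000 * 100
= 1.0 * 100
= 100.00%

100.00%


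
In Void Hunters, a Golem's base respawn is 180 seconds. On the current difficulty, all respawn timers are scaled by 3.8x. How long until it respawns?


Respawn time = base * multiplier
= 180 * 3.8
= 684.0 seconds

684.0 seconds


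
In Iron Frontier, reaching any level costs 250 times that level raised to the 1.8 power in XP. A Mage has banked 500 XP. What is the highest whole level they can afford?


XP = 250 * level^1.8, so level = (XP / 250)^(1/1.8)
= (500 / 250)^(1/1.8)
= 2.0^0.5556
= 1.4697
Floor: level = 1

level 1


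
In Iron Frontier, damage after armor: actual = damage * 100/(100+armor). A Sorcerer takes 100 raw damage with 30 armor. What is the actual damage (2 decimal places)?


actual = 100 * 100 / (100 + 30)
= 100 * 100 / 130
= 10000 / 130
= 76.92

76.92 damage


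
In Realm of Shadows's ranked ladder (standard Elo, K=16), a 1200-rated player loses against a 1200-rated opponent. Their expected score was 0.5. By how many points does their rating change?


Elo update: delta = K * (S - Ea), where S = 0 (loses)
S - Ea = 0 - 0.5 = -0.5
Rating change = 16 * -0.5
= -8.00

-8.00 rating points


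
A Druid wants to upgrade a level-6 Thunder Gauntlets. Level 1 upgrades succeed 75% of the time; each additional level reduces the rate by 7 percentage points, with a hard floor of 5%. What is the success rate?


raw_rate = 75 - 7 * (6 - 1)
= 75 - 7 * 5
= 75 - 35
= 40
Apply floor: max(40, 5) = 40%

40%


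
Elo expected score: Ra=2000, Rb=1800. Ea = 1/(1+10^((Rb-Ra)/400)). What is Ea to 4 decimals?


Elo expected score: Ea = 1/(1 + 10^((Rb-Ra)/400))
Rb - Ra = 1800 - 2000 = -200
(Rb-Ra)/400 = -200/400 = -0.5
10^-0.5 = 0.316228
Ea = 1/(1 + 0.316228) = 1/1.316228 = 0.7597

0.7597


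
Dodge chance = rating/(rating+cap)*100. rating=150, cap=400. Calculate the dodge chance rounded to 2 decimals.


dodge% = 150 / (150 + 400) * 100
= 150 / 550 * 100
= 0.272727 * 100
= 27.27%

27.27%


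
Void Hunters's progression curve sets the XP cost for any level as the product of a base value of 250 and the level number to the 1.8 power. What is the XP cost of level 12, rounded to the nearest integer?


XP = 250 * level^1.8
Substitute level = 12:
XP = 250 * 12^1.8
= 250 * 87.6045
= 21901

21901 XP


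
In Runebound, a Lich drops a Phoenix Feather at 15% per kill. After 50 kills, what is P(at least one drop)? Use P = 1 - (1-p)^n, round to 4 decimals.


P(at least one) = 1 - P(none) = 1 - (1-p)^n
p = 15/100 = 0.15
1 - p = 0.85
(1 - p)^50 = 0.85^50 = 0.000296
P(at least one) = 1 - 0.000296 = 0.9997

0.9997


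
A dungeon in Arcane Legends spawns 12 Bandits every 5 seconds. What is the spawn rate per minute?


Spawns per minute = count * (60 / interval)
= 12 * (60 / 5)
= 12 * 12.0
= 144.0

144.0 per minute


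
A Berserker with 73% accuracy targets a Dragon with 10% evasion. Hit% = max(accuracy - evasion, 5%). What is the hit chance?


accuracy - evasion = 73 - 10 = 63
Apply floor: max(63, 5) = 63
Hit chance = 63%

63%


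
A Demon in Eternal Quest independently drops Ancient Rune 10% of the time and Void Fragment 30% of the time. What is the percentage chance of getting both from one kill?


For independent events, P(both) = P(A) * P(B)
= 10% * 30%
= 300 / 100 %
= 3.0%

3.0%


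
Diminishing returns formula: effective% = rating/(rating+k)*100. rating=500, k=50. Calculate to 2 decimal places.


effective% = rating / (rating + k) * 100
= 500 / (500 + 50) * 100
= 500 / 550 * 100
= 0.909091 * 100
= 90.91%

90.91%


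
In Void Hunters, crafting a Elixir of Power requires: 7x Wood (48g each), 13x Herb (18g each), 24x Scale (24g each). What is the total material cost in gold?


Cost breakdown:
  Wood: 7 * 48 = 336
  Herb: 13 * 18 = 234
  Scale: 24 * 24 = 576
Total = 336 + 234 + 576 = 1146

1146 gold


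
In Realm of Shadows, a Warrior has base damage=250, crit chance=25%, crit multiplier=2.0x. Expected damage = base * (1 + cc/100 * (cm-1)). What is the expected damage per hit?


E[dmg] = base * (1 + crit_chance * (crit_mult - 1))
cc as decimal = 25/100 = 0.25
cm - 1 = 2.0 - 1 = 1.0
Bonus factor = 0.25 * 1.0 = 0.25
Total multiplier = 1 + 0.25 = 1.25
Expected damage = 250 * 1.25 = 312.50

312.50 damage


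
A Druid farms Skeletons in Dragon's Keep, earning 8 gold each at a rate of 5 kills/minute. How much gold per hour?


Gold per minute = 8 * 5 = 40
Gold per hour = 40 * 60 = 2400

2400 gold/hour


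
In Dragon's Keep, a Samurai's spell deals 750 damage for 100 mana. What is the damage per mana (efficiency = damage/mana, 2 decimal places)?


Efficiency = damage / mana
= 750 / 100
= 7.50

7.50 dmg/mana


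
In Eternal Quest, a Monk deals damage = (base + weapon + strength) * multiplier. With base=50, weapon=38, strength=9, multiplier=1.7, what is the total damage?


Sum base + weapon + str = 50 + 38 + 9 = 97
Multiply by 1.7:
97 * 1.7 = 164.9

164.9 damage


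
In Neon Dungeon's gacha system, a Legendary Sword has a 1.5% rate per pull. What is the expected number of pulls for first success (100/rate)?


Expected pulls for a geometric distribution = 1/p = 100 / rate%
= 100 / 1.5
= 66.67

66.67 pulls


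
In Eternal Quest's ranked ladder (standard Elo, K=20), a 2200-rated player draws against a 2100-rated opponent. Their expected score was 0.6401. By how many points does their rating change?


Elo update: delta = K * (S - Ea), where S = 0.5 (draws)
S - Ea = 0.5 - 0.6401 = -0.1401
Rating change = 20 * -0.1401
= -2.80

-2.80 rating points


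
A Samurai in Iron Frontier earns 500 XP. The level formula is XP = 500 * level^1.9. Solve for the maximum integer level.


XP = 500 * level^1.9, so level = (XP / 500)^(1/1.9)
= (500 / 500)^(1/1.9)
= 1.0^0.5263
= 1.0
Floor: level = 1

level 1


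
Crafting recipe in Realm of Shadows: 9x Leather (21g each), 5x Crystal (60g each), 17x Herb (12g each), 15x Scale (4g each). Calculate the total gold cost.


Cost breakdown:
  Leather: 9 * 21 = 189
  Crystal: 5 * 60 = 300
  Herb: 17 * 12 = 204
  Scale: 15 * 4 = 60
Total = 189 + 300 + 204 + 60 = 753

753 gold


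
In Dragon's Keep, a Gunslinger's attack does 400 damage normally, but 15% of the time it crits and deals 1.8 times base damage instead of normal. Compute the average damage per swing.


E[dmg] = base * (1 + crit_chance * (crit_mult - 1))
cc as decimal = 15/100 = 0.15
cm - 1 = 1.8 - 1 = 0.8
Bonus factor = 0.15 * 0.8 = 0.12
Total multiplier = 1 + 0.12 = 1.12
Expected damage = 400 * 1.12 = 448.00

448.00 damage


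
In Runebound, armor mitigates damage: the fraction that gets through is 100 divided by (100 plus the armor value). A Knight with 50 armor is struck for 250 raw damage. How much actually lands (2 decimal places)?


actual = 250 * 100 / (100 + 50)
= 250 * 100 / 150
= 25000 / 150
= 166.67

166.67 damage


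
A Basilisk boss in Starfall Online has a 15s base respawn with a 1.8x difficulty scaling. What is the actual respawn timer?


Respawn time = base * multiplier
= 15 * 1.8
= 27.0 seconds

27.0 seconds


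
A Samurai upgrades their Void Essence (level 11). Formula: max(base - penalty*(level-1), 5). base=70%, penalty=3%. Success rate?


raw_rate = 70 - 3 * (11 - 1)
= 70 - 3 * 10
= 70 - 30
= 40
Apply floor: max(40, 5) = 40%

40%


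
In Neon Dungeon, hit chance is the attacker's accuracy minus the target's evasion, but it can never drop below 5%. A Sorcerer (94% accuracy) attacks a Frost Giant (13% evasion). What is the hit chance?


accuracy - evasion = 94 - 13 = 81
Apply floor: max(81, 5) = 81
Hit chance = 81%

81%


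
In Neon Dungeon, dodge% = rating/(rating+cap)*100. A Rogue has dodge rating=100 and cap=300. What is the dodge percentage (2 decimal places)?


dodge% = 100 / (100 + 300) * 100
= 100 / 400 * 100
= 0.25 * 100
= 25.00%

25.00%


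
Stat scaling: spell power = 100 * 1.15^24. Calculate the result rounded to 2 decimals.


value = base * growth^level
= 100 * 1.15^24
= 100 * 28.625176
= 2862.52

2862.52 spell power


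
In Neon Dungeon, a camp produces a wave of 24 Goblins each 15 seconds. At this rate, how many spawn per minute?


Spawns per minute = count * (60 / interval)
= 24 * (60 / 15)
= 24 * 4.0
= 96.0

96.0 per minute


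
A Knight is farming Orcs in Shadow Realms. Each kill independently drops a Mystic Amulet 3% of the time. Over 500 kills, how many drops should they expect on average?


Expected drops = kills * (drop_rate / 100)
= 500 * (3 / 100)
= 500 * 0.03
= 15.0

15.0 drops


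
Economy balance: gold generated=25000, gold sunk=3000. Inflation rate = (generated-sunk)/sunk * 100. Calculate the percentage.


Net gold = 25000 - 3000 = 22000
Inflation rate = net / sunk * 100 = 22000 / 3000 * 100
= 7.333333 * 100
= 733.33%

733.33%


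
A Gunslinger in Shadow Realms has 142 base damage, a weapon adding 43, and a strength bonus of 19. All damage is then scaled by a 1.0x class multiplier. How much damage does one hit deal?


Sum base + weapon + str = 142 + 43 + 19 = 204
Multiply by 1.0:
204 * 1.0 = 204.0

204.0 damage


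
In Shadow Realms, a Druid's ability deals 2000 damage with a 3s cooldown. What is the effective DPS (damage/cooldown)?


DPS = damage / cooldown
= 2000 / 3
= 666.67

666.67 DPS


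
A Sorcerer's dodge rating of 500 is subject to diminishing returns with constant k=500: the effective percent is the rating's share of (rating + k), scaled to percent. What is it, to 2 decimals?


effective% = rating / (rating + k) * 100
= 500 / (500 + 500) * 100
= 500 / 1000 * 100
= 0.5 * 100
= 50.00%

50.00%


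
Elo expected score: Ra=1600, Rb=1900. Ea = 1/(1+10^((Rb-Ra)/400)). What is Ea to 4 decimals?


Elo expected score: Ea = 1/(1 + 10^((Rb-Ra)/400))
Rb - Ra = 1900 - 1600 = 300
(Rb-Ra)/400 = 300/400 = 0.75
10^0.75 = 5.623413
Ea = 1/(1 + 5.623413) = 1/6.623413 = 0.1510

0.1510


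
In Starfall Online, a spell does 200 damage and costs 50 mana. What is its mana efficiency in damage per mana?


Efficiency = damage / mana
= 200 / 50
= 4.00

4.00 dmg/mana


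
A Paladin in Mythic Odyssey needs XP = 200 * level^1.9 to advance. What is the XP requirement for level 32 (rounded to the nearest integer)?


XP = 200 * level^1.9
Substitute level = 32:
XP = 200 * 32^1.9
= 200 * 724.0773
= 144815

144815 XP


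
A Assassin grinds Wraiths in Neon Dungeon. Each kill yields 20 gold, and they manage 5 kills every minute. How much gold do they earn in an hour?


Gold per minute = 20 * 5 = 100
Gold per hour = 100 * 60 = 6000

6000 gold/hour


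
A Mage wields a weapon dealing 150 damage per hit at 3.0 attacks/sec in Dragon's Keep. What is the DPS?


DPS = damage * attack_speed
= 150 * 3.0
= 450.0

450.0 DPS


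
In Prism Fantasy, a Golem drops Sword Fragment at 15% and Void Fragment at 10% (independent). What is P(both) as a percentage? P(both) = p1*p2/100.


For independent events, P(both) = P(A) * P(B)
= 15% * 10%
= 150 / 100 %
= 1.5%

1.5%


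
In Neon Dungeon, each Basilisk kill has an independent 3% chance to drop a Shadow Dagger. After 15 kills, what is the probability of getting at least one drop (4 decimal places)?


P(at least one) = 1 - P(none) = 1 - (1-p)^n
p = 3/100 = 0.03
1 - p = 0.97
(1 - p)^15 = 0.97^15 = 0.633251
P(at least one) = 1 - 0.633251 = 0.3667

0.3667


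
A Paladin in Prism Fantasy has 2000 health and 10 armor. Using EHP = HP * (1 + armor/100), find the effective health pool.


EHP = 2000 * (1 + 10/100)
= 2000 * (1 + 0.1)
= 2000 * 1.1
= 2200.0

2200.0 EHP


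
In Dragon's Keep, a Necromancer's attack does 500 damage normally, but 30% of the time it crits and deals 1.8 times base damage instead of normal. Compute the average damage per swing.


E[dmg] = base * (1 + crit_chance * (crit_mult - 1))
cc as decimal = 30/100 = 0.3
cm - 1 = 1.8 - 1 = 0.8
Bonus factor = 0.3 * 0.8 = 0.24
Total multiplier = 1 + 0.24 = 1.24
Expected damage = 500 * 1.24 = 620.00

620.00 damage


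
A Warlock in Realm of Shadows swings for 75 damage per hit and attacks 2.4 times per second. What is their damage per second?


DPS = damage * attack_speed
= 75 * 2.4
= 180.0

180.0 DPS


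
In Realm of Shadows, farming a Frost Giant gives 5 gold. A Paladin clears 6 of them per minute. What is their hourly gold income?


Gold per minute = 5 * 6 = 30
Gold per hour = 30 * 60 = 1800

1800 gold/hour


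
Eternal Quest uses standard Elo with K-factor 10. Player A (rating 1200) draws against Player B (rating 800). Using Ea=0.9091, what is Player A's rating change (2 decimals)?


Elo update: delta = K * (S - Ea), where S = 0.5 (draws)
S - Ea = 0.5 - 0.9091 = -0.4091
Rating change = 10 * -0.4091
= -4.09

-4.09 rating points


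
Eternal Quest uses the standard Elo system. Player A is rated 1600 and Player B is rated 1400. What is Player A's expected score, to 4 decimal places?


Elo expected score: Ea = 1/(1 + 10^((Rb-Ra)/400))
Rb - Ra = 1400 - 1600 = -200
(Rb-Ra)/400 = -200/400 = -0.5
10^-0.5 = 0.316228
Ea = 1/(1 + 0.316228) = 1/1.316228 = 0.7597

0.7597


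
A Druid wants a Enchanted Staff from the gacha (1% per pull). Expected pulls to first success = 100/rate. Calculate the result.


Expected pulls for a geometric distribution = 1/p = 100 / rate%
= 100 / 1
= 100.0

100.0 pulls


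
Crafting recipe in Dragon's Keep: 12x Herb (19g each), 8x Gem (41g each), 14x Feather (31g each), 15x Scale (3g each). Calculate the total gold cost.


Cost breakdown:
  Herb: 12 * 19 = 228
  Gem: 8 * 41 = 328
  Feather: 14 * 31 = 434
  Scale: 15 * 3 = 45
Total = 228 + 328 + 434 + 45 = 1035

1035 gold


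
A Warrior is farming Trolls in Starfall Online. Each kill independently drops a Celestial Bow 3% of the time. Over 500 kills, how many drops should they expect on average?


Expected drops = kills * (drop_rate / 100)
= 500 * (3 / 100)
= 500 * 0.03
= 15.0

15.0 drops


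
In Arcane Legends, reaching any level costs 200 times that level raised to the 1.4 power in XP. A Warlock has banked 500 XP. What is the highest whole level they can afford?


XP = 200 * level^1.4, so level = (XP / 200)^(1/1.4)
= (500 / 200)^(1/1.4)
= 2.5^0.7143
= 1.9242
Floor: level = 1

level 1


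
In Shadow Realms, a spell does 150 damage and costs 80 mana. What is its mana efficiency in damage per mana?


Efficiency = damage / mana
= 150 / 80
= 1.88

1.88 dmg/mana


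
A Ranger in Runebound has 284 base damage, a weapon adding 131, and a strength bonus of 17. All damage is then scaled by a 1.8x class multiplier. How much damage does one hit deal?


Sum base + weapon + str = 284 + 131 + 17 = 432
Multiply by 1.8:
432 * 1.8 = 777.6

777.6 damage


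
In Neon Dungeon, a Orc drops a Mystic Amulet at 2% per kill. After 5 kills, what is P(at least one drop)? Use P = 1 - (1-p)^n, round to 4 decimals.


P(at least one) = 1 - P(none) = 1 - (1-p)^n
p = 2/100 = 0.02
1 - p = 0.98
(1 - p)^5 = 0.98^5 = 0.903921
P(at least one) = 1 - 0.903921 = 0.0961

0.0961


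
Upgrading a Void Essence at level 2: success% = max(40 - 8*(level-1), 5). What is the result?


raw_rate = 40 - 8 * (2 - 1)
= 40 - 8 * 1
= 40 - 8
= 32
Apply floor: max(32, 5) = 32%

32%


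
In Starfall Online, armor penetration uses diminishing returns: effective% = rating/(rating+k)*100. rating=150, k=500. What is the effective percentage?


effective% = rating / (rating + k) * 100
= 150 / (150 + 500) * 100
= 150 / 650 * 100
= 0.230769 * 100
= 23.08%

23.08%


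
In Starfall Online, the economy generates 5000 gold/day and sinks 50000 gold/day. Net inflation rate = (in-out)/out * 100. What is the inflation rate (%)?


Net gold = 5000 - 50000 = -45000
Inflation rate = net / sunk * 100 = -45000 / 50000 * 100
= -0.9 * 100
= -90.00%

-90.00%


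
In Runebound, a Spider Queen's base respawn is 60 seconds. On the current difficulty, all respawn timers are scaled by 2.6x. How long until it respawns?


Respawn time = base * multiplier
= 60 * 2.6
= 156.0 seconds

156.0 seconds


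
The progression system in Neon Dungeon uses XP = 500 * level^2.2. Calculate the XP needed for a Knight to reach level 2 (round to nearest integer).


XP = 500 * level^2.2
Substitute level = 2:
XP = 500 * 2^2.2
= 500 * 4.5948
= 2297

2297 XP


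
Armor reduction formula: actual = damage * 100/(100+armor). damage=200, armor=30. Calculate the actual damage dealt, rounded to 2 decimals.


actual = 200 * 100 / (100 + 30)
= 200 * 100 / 130
= 20000 / 130
= 153.85

153.85 damage


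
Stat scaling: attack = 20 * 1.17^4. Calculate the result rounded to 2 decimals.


value = base * growth^level
= 20 * 1.17^4
= 20 * 1.873887
= 37.48

37.48 attack


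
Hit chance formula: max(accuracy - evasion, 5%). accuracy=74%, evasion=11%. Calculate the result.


accuracy - evasion = 74 - 11 = 63
Apply floor: max(63, 5) = 63
Hit chance = 63%

63%


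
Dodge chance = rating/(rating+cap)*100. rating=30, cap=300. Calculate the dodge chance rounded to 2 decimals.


dodge% = 30 / (30 + 300) * 100
= 30 / 330 * 100
= 0.090909 * 100
= 9.09%

9.09%


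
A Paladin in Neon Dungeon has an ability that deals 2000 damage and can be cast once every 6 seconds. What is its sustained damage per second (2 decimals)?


DPS = damage / cooldown
= 2000 / 6
= 333.33

333.33 DPS


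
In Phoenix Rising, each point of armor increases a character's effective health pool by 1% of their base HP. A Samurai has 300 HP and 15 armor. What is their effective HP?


EHP = 300 * (1 + 15/100)
= 300 * (1 + 0.15)
= 300 * 1.15
= 345.0

345.0 EHP


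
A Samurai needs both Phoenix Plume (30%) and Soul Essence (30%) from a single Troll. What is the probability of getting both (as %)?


For independent events, P(both) = P(A) * P(B)
= 30% * 30%
= 900 / 100 %
= 9.0%

9.0%


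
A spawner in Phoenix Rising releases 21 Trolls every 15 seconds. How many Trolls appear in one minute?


Spawns per minute = count * (60 / interval)
= 21 * (60 / 15)
= 21 * 4.0
= 84.0

84.0 per minute


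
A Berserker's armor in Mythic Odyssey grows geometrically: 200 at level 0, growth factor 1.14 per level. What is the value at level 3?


value = base * growth^level
= 200 * 1.14^3
= 200 * 1.481544
= 296.31

296.31 armor


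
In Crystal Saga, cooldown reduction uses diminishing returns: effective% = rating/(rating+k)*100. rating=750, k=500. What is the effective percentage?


effective% = rating / (rating + k) * 100
= 750 / (750 + 500) * 100
= 750 / 1250 * 100
= 0.6 * 100
= 60.00%

60.00%


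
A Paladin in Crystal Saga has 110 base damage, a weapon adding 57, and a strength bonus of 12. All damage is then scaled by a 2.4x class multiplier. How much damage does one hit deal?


Sum base + weapon + str = 110 + 57 + 12 = 179
Multiply by 2.4:
179 * 2.4 = 429.6

429.6 damage


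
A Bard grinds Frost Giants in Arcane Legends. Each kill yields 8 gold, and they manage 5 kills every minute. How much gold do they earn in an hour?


Gold per minute = 8 * 5 = 40
Gold per hour = 40 * 60 = 2400

2400 gold/hour


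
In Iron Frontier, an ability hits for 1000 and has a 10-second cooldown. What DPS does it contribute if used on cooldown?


DPS = damage / cooldown
= 1000 / 10
= 100.00

100.00 DPS
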